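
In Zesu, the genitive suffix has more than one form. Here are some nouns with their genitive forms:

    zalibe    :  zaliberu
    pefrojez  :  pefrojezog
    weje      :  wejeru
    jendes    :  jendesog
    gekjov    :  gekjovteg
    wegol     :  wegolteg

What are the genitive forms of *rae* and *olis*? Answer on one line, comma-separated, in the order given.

raeru, olisog

The suffix is conditioned by the final sound: -og when the stem ends in a sibilant (*pefrojez*, *jendes*); -teg when the stem ends in a non-sibilant consonant (*gekjov*, *wegol*); -ru when the stem ends in a vowel (*zalibe*, *weje*).
*rae* — final sound /e/ (a vowel) → -ru → *raeru*.
*olis*: final sound = /s/, a sibilant → -og → *olisog*.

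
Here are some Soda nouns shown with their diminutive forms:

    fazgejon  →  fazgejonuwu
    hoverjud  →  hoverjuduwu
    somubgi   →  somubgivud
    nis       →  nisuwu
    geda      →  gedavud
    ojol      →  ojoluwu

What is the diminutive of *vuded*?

vudeduwu

The pattern is consonant vs. vowel: -uwu when the stem ends in a consonant (*fazgejon*, *hoverjud*, *nis*, *ojol*); -vud when the stem ends in a vowel (*somubgi*, *geda*).
The final sound of *vuded* is /d/, which is a consonant, so the suffix is -uwu, giving *vudeduwu*.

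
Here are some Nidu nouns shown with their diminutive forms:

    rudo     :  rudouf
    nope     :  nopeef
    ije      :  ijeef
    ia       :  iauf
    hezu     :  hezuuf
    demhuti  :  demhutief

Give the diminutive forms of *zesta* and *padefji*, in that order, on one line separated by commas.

zestauf, padefjief

The pattern is front/back vowel harmony: -ef when the last vowel of the stem is a front vowel (*nope*, *ije*, *demhuti*); -uf when the last vowel of the stem is a back vowel (*rudo*, *ia*, *hezu*).
The last vowel of *zesta* is /a/, which is a back vowel, so the suffix is -uf, giving *zestauf*.
*padefji* — last vowel /i/ (a front vowel) → -ef → *padefjief*.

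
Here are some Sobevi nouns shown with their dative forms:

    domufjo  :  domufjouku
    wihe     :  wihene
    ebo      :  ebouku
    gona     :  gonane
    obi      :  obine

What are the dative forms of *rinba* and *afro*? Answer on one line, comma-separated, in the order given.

rinbane, afrouku

The alternation tracks the last vowel of the stem — -uku when the last vowel of the stem is a rounded vowel (*domufjo*, *ebo*); -ne when the last vowel of the stem is an unrounded vowel (*wihe*, *gona*, *obi*).
Since the last vowel of *rinba* is /a/ (an unrounded vowel), it takes -ne, giving *rinbane*.
The last vowel of *afro* is /o/, which is a rounded vowel, so the suffix is -uku, giving *afrouku*.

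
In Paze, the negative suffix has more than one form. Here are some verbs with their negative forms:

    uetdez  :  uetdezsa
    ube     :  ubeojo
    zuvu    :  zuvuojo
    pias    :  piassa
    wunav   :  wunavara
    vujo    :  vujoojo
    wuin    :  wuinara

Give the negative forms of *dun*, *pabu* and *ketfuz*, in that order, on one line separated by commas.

dunara, pabuojo, ketfuzsa

The suffix is conditioned by the final sound: -sa when the stem ends in a sibilant (*uetdez*, *pias*); -ara when the stem ends in a non-sibilant consonant (*wunav*, *wuin*); -ojo when the stem ends in a vowel (*ube*, *zuvu*, *vujo*).
*dun*: final sound = /n/, a non-sibilant consonant → -ara → *dunara*.
*pabu* — final sound /u/ (a vowel) → -ojo → *pabuojo*.
Since the final sound of *ketfuz* is /z/ (a sibilant), it takes -sa, giving *ketfuzsa*.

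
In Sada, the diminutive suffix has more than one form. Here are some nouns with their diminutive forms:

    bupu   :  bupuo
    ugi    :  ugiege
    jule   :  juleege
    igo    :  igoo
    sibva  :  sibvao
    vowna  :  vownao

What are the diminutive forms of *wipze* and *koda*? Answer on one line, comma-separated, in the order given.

Looking at the last vowel of each stem: -ege when the last vowel of the stem is a front vowel (*ugi*, *jule*); -o when the last vowel of the stem is a back vowel (*bupu*, *igo*, *sibva*, *vowna*).
*wipze*: last vowel = /e/, a front vowel → -ege → *wipzeege*.
*koda* — last vowel /a/ (a back vowel) → -o → *kodao*.

wipzeege, kodao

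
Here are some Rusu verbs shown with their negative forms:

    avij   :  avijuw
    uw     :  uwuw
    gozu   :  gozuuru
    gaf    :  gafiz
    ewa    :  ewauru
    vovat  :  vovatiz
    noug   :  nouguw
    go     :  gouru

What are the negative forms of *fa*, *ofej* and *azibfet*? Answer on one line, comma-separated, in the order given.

fauru, ofejuw, azibfetiz

The alternation tracks the final sound of the stem — -iz when the stem ends in a voiceless consonant (*gaf*, *vovat*); -uw when the stem ends in a voiced consonant (*avij*, *uw*, *noug*); -uru when the stem ends in a vowel (*gozu*, *ewa*, *go*).
The final sound of *fa* is /a/, which is a vowel, so the suffix is -uru, giving *fauru*.
Since the final sound of *ofej* is /j/ (a voiced consonant), it takes -uw, giving *ofejuw*.
The final sound of *azibfet* is /t/, which is a voiceless consonant, so the suffix is -iz, giving *azibfetiz*.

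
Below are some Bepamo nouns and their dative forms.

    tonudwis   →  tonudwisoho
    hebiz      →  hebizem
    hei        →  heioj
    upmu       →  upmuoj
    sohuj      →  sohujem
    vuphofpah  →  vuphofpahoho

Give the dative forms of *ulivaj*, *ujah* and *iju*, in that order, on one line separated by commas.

The suffix is conditioned by the final sound: -oho when the stem ends in a voiceless consonant (*tonudwis*, *vuphofpah*); -em when the stem ends in a voiced consonant (*hebiz*, *sohuj*); -oj when the stem ends in a vowel (*hei*, *upmu*).
Since the final sound of *ulivaj* is /j/ (a voiced consonant), it takes -em, giving *ulivajem*.
The final sound of *ujah* is /h/, which is a voiceless consonant, so the suffix is -oho, giving *ujahoho*.
The final sound of *iju* is /u/, which is a vowel, so the suffix is -oj, giving *ijuoj*.

ulivajem, ujahoho, ijuoj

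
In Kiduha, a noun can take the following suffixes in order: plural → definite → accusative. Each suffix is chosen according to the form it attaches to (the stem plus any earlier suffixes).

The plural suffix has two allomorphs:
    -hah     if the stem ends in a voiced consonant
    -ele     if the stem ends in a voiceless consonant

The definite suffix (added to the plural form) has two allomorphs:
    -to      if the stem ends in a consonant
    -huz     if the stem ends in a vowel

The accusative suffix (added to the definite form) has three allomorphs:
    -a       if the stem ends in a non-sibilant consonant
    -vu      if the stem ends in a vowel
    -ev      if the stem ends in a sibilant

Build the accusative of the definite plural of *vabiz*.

vabizhahtovu

*vabiz* — final consonant /z/ (voiced) → -hah → *vabizhah*.
The final sound of the plural form *vabizhah* is /h/, which is a consonant, so the definite suffix is -to, giving *vabizhahto*.
The definite form *vabizhahto* — final sound /o/ (a vowel) → -vu → *vabizhahtovu*.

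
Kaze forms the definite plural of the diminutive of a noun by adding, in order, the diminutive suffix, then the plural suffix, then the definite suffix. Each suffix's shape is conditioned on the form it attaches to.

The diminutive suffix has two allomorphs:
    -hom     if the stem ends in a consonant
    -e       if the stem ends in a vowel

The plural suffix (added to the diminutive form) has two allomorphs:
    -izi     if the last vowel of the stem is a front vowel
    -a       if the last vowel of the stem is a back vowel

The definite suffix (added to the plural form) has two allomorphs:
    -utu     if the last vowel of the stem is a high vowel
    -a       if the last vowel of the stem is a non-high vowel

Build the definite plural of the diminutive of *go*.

Since the final sound of *go* is /o/ (a vowel), it takes -e, giving *goe*.
The last vowel of the diminutive form *goe* is /e/, which is a front vowel, so the plural suffix is -izi, giving *goeizi*.
Since the last vowel of the plural form *goeizi* is /i/ (a high vowel), it takes -utu, giving *goeiziutu*.

goeiziutu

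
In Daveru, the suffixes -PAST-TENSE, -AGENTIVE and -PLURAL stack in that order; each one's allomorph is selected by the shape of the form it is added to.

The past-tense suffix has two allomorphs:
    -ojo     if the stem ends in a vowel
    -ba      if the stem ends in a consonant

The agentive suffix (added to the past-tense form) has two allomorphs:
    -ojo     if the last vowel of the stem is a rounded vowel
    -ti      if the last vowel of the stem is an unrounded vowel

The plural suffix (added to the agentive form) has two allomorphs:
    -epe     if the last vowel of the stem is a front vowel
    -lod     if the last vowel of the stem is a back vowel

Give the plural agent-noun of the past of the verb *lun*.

lunbatiepe

*lun* — final sound /n/ (a consonant) → -ba → *lunba*.
The last vowel of the past-tense form *lunba* is /a/, which is an unrounded vowel, so the agentive suffix is -ti, giving *lunbati*.
The agentive form *lunbati* — last vowel /i/ (a front vowel) → -epe → *lunbatiepe*.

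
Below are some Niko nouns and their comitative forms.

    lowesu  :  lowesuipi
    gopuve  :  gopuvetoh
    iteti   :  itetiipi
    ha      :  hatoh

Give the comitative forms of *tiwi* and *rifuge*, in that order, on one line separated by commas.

tiwiipi, rifugetoh

The suffix is conditioned by the last vowel: -ipi when the last vowel of the stem is a high vowel (*lowesu*, *iteti*); -toh when the last vowel of the stem is a non-high vowel (*gopuve*, *ha*).
Since the last vowel of *tiwi* is /i/ (a high vowel), it takes -ipi, giving *tiwiipi*.
*rifuge* — last vowel /e/ (a non-high vowel) → -toh → *rifugetoh*.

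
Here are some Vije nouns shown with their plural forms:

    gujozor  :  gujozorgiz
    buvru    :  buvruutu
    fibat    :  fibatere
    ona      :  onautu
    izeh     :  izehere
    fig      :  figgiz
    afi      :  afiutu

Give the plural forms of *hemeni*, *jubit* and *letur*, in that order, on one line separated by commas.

The pattern is voicing of the final sound: -ere when the stem ends in a voiceless consonant (*fibat*, *izeh*); -giz when the stem ends in a voiced consonant (*gujozor*, *fig*); -utu when the stem ends in a vowel (*buvru*, *ona*, *afi*).
The final sound of *hemeni* is /i/, which is a vowel, so the suffix is -utu, giving *hemeniutu*.
*jubit* — final sound /t/ (a voiceless consonant) → -ere → *jubitere*.
The final sound of *letur* is /r/, which is a voiced consonant, so the suffix is -giz, giving *leturgiz*.

hemeniutu, jubitere, leturgiz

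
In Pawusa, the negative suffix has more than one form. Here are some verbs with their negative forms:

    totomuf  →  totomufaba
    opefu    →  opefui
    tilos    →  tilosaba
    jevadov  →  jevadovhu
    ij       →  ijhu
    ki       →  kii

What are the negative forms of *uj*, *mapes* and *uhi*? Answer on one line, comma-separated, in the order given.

Looking at the final sound of each stem: -aba when the stem ends in a voiceless consonant (*totomuf*, *tilos*); -hu when the stem ends in a voiced consonant (*jevadov*, *ij*); -i when the stem ends in a vowel (*opefu*, *ki*).
Since the final sound of *uj* is /j/ (a voiced consonant), it takes -hu, giving *ujhu*.
Since the final sound of *mapes* is /s/ (a voiceless consonant), it takes -aba, giving *mapesaba*.
Since the final sound of *uhi* is /i/ (a vowel), it takes -i, giving *uhii*.

ujhu, mapesaba, uhii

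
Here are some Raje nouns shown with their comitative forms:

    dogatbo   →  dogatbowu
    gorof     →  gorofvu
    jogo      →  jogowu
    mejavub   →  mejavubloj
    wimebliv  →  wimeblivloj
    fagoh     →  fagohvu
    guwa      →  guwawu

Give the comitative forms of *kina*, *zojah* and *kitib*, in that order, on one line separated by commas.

kinawu, zojahvu, kitibloj

Looking at the final sound of each stem: -vu when the stem ends in a voiceless consonant (*gorof*, *fagoh*); -loj when the stem ends in a voiced consonant (*mejavub*, *wimebliv*); -wu when the stem ends in a vowel (*dogatbo*, *jogo*, *guwa*).
Since the final sound of *kina* is /a/ (a vowel), it takes -wu, giving *kinawu*.
The final sound of *zojah* is /h/, which is a voiceless consonant, so the suffix is -vu, giving *zojahvu*.
The final sound of *kitib* is /b/, which is a voiced consonant, so the suffix is -loj, giving *kitibloj*.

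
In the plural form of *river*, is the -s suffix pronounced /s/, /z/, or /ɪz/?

/z/

The stem *river* ends in a voiced non-sibilant sound.
The plural suffix surfaces as /ɪz/ after sibilants, /s/ after other voiceless consonants, and /z/ after other voiced sounds.
So the plural -s on *river* is pronounced /z/.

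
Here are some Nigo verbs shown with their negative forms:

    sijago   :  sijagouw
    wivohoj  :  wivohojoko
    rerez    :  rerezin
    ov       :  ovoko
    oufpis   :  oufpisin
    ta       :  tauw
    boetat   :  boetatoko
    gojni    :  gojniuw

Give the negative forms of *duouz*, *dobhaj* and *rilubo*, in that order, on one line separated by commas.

duouzin, dobhajoko, rilubouw

Looking at the final sound of each stem: -in when the stem ends in a sibilant (*rerez*, *oufpis*); -oko when the stem ends in a non-sibilant consonant (*wivohoj*, *ov*, *boetat*); -uw when the stem ends in a vowel (*sijago*, *ta*, *gojni*).
The final sound of *duouz* is /z/, which is a sibilant, so the suffix is -in, giving *duouzin*.
The final sound of *dobhaj* is /j/, which is a non-sibilant consonant, so the suffix is -oko, giving *dobhajoko*.
Since the final sound of *rilubo* is /o/ (a vowel), it takes -uw, giving *rilubouw*.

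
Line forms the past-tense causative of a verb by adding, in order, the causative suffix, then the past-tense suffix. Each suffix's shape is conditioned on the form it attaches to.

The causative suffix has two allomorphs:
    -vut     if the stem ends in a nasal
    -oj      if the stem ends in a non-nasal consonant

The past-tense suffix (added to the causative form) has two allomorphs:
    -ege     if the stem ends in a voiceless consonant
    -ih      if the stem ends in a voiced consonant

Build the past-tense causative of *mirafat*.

*mirafat*: final consonant = /t/, non-nasal → -oj → *mirafatoj*.
Since the final consonant of the causative form *mirafatoj* is /j/ (voiced), it takes -ih, giving *mirafatojih*.

mirafatojih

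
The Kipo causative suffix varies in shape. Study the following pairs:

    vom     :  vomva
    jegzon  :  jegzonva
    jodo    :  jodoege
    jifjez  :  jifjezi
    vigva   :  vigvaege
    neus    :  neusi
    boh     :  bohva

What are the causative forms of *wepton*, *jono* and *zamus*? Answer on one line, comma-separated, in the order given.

weptonva, jonoege, zamusi

The suffix is conditioned by the final sound: -i when the stem ends in a sibilant (*jifjez*, *neus*); -va when the stem ends in a non-sibilant consonant (*vom*, *jegzon*, *boh*); -ege when the stem ends in a vowel (*jodo*, *vigva*).
Since the final sound of *wepton* is /n/ (a non-sibilant consonant), it takes -va, giving *weptonva*.
The final sound of *jono* is /o/, which is a vowel, so the suffix is -ege, giving *jonoege*.
Since the final sound of *zamus* is /s/ (a sibilant), it takes -i, giving *zamusi*.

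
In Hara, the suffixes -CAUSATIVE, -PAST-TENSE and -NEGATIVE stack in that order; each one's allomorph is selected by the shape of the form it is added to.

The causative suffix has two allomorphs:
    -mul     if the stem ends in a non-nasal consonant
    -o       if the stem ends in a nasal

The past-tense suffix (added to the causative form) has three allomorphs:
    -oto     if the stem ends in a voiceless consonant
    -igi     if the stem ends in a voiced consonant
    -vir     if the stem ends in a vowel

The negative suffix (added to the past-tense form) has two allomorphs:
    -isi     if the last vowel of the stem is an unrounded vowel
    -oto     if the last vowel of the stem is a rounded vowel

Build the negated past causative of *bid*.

bidmuligiisi

The final consonant of *bid* is /d/, which is non-nasal, so the causative suffix is -mul, giving *bidmul*.
The causative form *bidmul* — final sound /l/ (a voiced consonant) → -igi → *bidmuligi*.
The past-tense form *bidmuligi*: last vowel = /i/, an unrounded vowel → -isi → *bidmuligiisi*.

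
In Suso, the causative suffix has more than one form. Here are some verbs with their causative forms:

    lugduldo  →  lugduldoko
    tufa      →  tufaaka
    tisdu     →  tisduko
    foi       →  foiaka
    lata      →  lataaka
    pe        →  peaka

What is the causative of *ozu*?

ozuko

The pattern is rounding harmony: -ko when the last vowel of the stem is a rounded vowel (*lugduldo*, *tisdu*); -aka when the last vowel of the stem is an unrounded vowel (*tufa*, *foi*, *lata*, *pe*).
*ozu* — last vowel /u/ (a rounded vowel) → -ko → *ozuko*.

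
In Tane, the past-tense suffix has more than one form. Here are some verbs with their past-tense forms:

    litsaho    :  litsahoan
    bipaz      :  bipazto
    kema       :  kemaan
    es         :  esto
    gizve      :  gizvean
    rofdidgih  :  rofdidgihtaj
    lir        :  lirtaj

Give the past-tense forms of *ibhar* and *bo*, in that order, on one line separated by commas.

ibhartaj, boan

The pattern is sibilance of the final sound: -to when the stem ends in a sibilant (*bipaz*, *es*); -taj when the stem ends in a non-sibilant consonant (*rofdidgih*, *lir*); -an when the stem ends in a vowel (*litsaho*, *kema*, *gizve*).
Since the final sound of *ibhar* is /r/ (a non-sibilant consonant), it takes -taj, giving *ibhartaj*.
*bo* — final sound /o/ (a vowel) → -an → *boan*.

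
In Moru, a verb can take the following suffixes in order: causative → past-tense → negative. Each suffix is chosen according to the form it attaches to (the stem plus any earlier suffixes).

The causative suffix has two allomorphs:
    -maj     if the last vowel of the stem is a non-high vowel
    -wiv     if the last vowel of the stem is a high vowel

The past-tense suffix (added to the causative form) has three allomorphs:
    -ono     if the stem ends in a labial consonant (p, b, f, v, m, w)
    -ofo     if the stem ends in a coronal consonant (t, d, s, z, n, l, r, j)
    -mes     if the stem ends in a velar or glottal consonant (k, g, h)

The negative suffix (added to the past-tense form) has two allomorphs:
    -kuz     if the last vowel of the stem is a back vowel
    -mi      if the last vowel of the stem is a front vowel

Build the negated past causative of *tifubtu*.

tifubtuwivonokuz

Since the last vowel of *tifubtu* is /u/ (a high vowel), it takes -wiv, giving *tifubtuwiv*.
Since the final consonant of the causative form *tifubtuwiv* is /v/ (labial), it takes -ono, giving *tifubtuwivono*.
The last vowel of the past-tense form *tifubtuwivono* is /o/, which is a back vowel, so the negative suffix is -kuz, giving *tifubtuwivonokuz*.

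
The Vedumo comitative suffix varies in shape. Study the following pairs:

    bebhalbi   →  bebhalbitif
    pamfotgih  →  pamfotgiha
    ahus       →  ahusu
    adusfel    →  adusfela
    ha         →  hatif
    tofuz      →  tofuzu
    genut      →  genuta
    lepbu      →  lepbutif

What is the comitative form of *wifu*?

Looking at the final sound of each stem: -u when the stem ends in a sibilant (*ahus*, *tofuz*); -a when the stem ends in a non-sibilant consonant (*pamfotgih*, *adusfel*, *genut*); -tif when the stem ends in a vowel (*bebhalbi*, *ha*, *lepbu*).
The final sound of *wifu* is /u/, which is a vowel, so the suffix is -tif, giving *wifutif*.

wifutif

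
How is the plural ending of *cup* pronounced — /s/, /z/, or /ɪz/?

The stem *cup* ends in a voiceless non-sibilant consonant.
The plural suffix surfaces as /ɪz/ after sibilants, /s/ after other voiceless consonants, and /z/ after other voiced sounds.
So the plural -s on *cup* is pronounced /s/.

/s/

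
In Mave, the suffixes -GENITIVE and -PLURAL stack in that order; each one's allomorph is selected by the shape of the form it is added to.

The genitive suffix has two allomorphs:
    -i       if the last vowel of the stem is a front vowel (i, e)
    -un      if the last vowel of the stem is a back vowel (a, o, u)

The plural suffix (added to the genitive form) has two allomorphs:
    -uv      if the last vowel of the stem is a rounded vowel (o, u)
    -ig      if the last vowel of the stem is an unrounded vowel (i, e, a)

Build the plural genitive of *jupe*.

Since the last vowel of *jupe* is /e/ (a front vowel), it takes -i, giving *jupei*.
The last vowel of the genitive form *jupei* is /i/, which is an unrounded vowel, so the plural suffix is -ig, giving *jupeiig*.

jupeiig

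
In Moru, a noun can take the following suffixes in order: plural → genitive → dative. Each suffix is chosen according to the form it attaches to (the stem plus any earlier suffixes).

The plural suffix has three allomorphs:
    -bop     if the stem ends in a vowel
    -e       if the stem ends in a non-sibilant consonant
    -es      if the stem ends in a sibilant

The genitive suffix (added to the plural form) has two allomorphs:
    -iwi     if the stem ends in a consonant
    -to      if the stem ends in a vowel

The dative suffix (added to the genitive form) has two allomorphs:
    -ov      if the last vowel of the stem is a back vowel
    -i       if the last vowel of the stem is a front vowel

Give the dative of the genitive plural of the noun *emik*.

*emik*: final sound = /k/, a non-sibilant consonant → -e → *emike*.
The final sound of the plural form *emike* is /e/, which is a vowel, so the genitive suffix is -to, giving *emiketo*.
The genitive form *emiketo*: last vowel = /o/, a back vowel → -ov → *emiketoov*.

emiketoov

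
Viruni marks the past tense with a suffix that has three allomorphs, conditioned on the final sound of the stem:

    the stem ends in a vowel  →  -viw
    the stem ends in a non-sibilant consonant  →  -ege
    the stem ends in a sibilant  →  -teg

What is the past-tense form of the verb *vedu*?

*vedu*: final sound = /u/, a vowel → -viw → *veduviw*.

veduviw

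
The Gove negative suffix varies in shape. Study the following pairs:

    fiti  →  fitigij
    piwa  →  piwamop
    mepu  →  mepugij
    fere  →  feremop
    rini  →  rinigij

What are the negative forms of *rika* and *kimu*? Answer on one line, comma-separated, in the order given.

The alternation tracks the last vowel of the stem — -gij when the last vowel of the stem is a high vowel (*fiti*, *mepu*, *rini*); -mop when the last vowel of the stem is a non-high vowel (*piwa*, *fere*).
The last vowel of *rika* is /a/, which is a non-high vowel, so the suffix is -mop, giving *rikamop*.
*kimu* — last vowel /u/ (a high vowel) → -gij → *kimugij*.

rikamop, kimugij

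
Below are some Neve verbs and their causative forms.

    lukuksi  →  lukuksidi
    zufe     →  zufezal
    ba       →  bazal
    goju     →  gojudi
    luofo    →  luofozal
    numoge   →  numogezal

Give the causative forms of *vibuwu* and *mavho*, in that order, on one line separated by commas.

vibuwudi, mavhozal

The suffix is conditioned by the last vowel: -di when the last vowel of the stem is a high vowel (*lukuksi*, *goju*); -zal when the last vowel of the stem is a non-high vowel (*zufe*, *ba*, *luofo*, *numoge*).
*vibuwu* — last vowel /u/ (a high vowel) → -di → *vibuwudi*.
The last vowel of *mavho* is /o/, which is a non-high vowel, so the suffix is -zal, giving *mavhozal*.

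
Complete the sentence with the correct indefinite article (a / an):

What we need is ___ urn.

an

The indefinite article is chosen by the initial *sound* of the following word, not its spelling.
*urn* begins with the sound /ɜr/ (u pronounced /ɜr/) — a vowel sound.
So the article is *an*: What we need is an urn.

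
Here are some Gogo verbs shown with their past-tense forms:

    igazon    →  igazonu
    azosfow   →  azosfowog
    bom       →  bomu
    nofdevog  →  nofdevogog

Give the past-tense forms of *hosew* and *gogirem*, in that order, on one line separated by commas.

hosewog, gogiremu

Looking at the final consonant of each stem: -u when the stem ends in a nasal (*igazon*, *bom*); -og when the stem ends in a non-nasal consonant (*azosfow*, *nofdevog*).
Since the final consonant of *hosew* is /w/ (non-nasal), it takes -og, giving *hosewog*.
*gogirem*: final consonant = /m/, a nasal → -u → *gogiremu*.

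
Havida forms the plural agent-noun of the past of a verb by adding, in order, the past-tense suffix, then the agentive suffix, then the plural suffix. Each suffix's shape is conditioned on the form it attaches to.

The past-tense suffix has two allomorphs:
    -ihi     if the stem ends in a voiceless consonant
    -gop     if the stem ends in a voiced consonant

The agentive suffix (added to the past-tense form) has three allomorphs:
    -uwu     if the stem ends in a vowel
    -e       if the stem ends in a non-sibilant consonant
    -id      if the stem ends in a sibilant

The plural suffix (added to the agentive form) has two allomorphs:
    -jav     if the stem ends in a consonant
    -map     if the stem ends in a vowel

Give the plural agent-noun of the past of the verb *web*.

*web* — final consonant /b/ (voiced) → -gop → *webgop*.
The past-tense form *webgop* — final sound /p/ (a non-sibilant consonant) → -e → *webgope*.
The agentive form *webgope* — final sound /e/ (a vowel) → -map → *webgopemap*.

webgopemap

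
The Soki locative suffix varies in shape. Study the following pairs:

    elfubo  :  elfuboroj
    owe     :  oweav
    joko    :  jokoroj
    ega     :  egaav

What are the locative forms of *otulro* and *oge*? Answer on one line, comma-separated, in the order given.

Looking at the last vowel of each stem: -roj when the last vowel of the stem is a rounded vowel (*elfubo*, *joko*); -av when the last vowel of the stem is an unrounded vowel (*owe*, *ega*).
The last vowel of *otulro* is /o/, which is a rounded vowel, so the suffix is -roj, giving *otulroroj*.
*oge* — last vowel /e/ (an unrounded vowel) → -av → *ogeav*.

otulroroj, ogeav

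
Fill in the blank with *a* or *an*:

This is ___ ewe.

a

The indefinite article is chosen by the initial *sound* of the following word, not its spelling.
*ewe* begins with the sound /juː/ (pronounced /juː/) — a consonant sound.
So the article is *a*: This is a ewe.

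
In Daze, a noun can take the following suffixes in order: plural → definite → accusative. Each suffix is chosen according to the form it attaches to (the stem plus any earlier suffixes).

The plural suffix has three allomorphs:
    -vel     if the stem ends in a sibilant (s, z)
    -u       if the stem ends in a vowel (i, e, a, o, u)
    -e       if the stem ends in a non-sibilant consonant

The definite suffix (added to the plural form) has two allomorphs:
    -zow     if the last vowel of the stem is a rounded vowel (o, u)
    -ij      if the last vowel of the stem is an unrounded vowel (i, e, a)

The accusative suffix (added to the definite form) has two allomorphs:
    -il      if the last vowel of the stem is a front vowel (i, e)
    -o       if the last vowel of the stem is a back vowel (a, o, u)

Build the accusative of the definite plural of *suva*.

Since the final sound of *suva* is /a/ (a vowel), it takes -u, giving *suvau*.
The plural form *suvau* — last vowel /u/ (a rounded vowel) → -zow → *suvauzow*.
Since the last vowel of the definite form *suvauzow* is /o/ (a back vowel), it takes -o, giving *suvauzowo*.

suvauzowo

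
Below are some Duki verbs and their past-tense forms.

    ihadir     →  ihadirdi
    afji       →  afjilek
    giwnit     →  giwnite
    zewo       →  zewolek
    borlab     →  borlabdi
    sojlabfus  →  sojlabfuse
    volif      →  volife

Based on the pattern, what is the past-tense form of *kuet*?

kuete

The suffix is conditioned by the final sound: -e when the stem ends in a voiceless consonant (*giwnit*, *sojlabfus*, *volif*); -di when the stem ends in a voiced consonant (*ihadir*, *borlab*); -lek when the stem ends in a vowel (*afji*, *zewo*).
Since the final sound of *kuet* is /t/ (a voiceless consonant), it takes -e, giving *kuete*.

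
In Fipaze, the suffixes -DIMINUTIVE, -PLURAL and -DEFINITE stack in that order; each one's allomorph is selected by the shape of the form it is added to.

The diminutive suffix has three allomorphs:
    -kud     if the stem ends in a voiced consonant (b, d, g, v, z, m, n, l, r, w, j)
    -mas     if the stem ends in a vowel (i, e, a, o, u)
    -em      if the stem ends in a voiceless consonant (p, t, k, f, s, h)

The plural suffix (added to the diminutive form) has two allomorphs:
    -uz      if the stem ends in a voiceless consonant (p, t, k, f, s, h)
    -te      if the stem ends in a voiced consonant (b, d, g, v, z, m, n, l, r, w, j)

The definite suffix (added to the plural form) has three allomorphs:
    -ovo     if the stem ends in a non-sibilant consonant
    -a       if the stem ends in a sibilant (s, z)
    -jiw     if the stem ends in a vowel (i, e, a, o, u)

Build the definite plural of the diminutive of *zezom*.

*zezom* — final sound /m/ (a voiced consonant) → -kud → *zezomkud*.
The diminutive form *zezomkud* — final consonant /d/ (voiced) → -te → *zezomkudte*.
The plural form *zezomkudte*: final sound = /e/, a vowel → -jiw → *zezomkudtejiw*.

zezomkudtejiw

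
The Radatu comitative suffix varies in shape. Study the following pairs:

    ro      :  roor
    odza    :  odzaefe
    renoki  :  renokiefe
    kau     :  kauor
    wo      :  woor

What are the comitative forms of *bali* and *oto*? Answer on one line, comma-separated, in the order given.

baliefe, otoor

The pattern is rounding harmony: -or when the last vowel of the stem is a rounded vowel (*ro*, *kau*, *wo*); -efe when the last vowel of the stem is an unrounded vowel (*odza*, *renoki*).
*bali*: last vowel = /i/, an unrounded vowel → -efe → *baliefe*.
Since the last vowel of *oto* is /o/ (a rounded vowel), it takes -or, giving *otoor*.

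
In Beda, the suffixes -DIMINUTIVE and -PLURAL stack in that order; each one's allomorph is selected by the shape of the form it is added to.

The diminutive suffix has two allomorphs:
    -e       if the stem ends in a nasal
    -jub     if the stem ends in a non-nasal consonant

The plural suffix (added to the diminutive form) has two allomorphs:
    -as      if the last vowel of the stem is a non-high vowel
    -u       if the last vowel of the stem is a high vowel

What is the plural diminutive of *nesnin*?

nesnineas

*nesnin*: final consonant = /n/, a nasal → -e → *nesnine*.
The last vowel of the diminutive form *nesnine* is /e/, which is a non-high vowel, so the plural suffix is -as, giving *nesnineas*.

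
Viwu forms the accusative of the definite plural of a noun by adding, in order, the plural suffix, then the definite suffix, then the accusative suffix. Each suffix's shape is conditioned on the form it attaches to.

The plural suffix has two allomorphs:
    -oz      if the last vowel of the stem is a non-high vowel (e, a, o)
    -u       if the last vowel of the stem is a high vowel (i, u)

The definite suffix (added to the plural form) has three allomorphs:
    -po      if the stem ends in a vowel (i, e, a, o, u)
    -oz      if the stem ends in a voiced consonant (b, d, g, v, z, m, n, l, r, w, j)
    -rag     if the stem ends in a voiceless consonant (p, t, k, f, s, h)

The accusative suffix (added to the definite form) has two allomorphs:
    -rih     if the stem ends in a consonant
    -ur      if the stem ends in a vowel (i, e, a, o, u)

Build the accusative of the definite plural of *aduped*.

The last vowel of *aduped* is /e/, which is a non-high vowel, so the plural suffix is -oz, giving *adupedoz*.
The final sound of the plural form *adupedoz* is /z/, which is a voiced consonant, so the definite suffix is -oz, giving *adupedozoz*.
Since the final sound of the definite form *adupedozoz* is /z/ (a consonant), it takes -rih, giving *adupedozozrih*.

adupedozozrih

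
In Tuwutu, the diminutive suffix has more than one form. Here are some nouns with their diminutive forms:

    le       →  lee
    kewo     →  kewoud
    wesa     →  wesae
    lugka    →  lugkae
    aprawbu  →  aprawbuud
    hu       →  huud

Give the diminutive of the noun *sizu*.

sizuud

The pattern is rounding harmony: -ud when the last vowel of the stem is a rounded vowel (*kewo*, *aprawbu*, *hu*); -e when the last vowel of the stem is an unrounded vowel (*le*, *wesa*, *lugka*).
Since the last vowel of *sizu* is /u/ (a rounded vowel), it takes -ud, giving *sizuud*.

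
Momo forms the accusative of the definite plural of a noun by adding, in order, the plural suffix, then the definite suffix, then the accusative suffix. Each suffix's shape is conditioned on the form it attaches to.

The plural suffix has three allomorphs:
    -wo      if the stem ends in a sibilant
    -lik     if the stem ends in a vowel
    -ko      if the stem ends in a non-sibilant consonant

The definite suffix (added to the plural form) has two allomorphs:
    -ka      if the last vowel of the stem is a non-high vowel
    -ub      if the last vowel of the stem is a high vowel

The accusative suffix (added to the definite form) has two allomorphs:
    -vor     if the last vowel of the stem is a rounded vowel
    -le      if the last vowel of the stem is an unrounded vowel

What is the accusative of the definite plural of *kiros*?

*kiros* — final sound /s/ (a sibilant) → -wo → *kiroswo*.
The plural form *kiroswo*: last vowel = /o/, a non-high vowel → -ka → *kiroswoka*.
Since the last vowel of the definite form *kiroswoka* is /a/ (an unrounded vowel), it takes -le, giving *kiroswokale*.

kiroswokale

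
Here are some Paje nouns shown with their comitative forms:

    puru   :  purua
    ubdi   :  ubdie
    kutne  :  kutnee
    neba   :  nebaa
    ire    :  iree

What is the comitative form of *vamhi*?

The suffix is conditioned by the last vowel: -e when the last vowel of the stem is a front vowel (*ubdi*, *kutne*, *ire*); -a when the last vowel of the stem is a back vowel (*puru*, *neba*).
The last vowel of *vamhi* is /i/, which is a front vowel, so the suffix is -e, giving *vamhie*.

vamhie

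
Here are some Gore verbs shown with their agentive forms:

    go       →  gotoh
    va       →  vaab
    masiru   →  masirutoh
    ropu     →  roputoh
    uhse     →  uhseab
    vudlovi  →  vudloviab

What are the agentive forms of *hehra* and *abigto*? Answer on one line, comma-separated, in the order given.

Looking at the last vowel of each stem: -toh when the last vowel of the stem is a rounded vowel (*go*, *masiru*, *ropu*); -ab when the last vowel of the stem is an unrounded vowel (*va*, *uhse*, *vudlovi*).
*hehra*: last vowel = /a/, an unrounded vowel → -ab → *hehraab*.
*abigto* — last vowel /o/ (a rounded vowel) → -toh → *abigtotoh*.

hehraab, abigtotoh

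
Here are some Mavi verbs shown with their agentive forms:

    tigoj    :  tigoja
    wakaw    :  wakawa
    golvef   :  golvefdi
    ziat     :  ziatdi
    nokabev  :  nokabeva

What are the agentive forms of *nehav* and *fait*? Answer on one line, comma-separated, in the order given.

The suffix is conditioned by the final consonant: -di when the stem ends in a voiceless consonant (*golvef*, *ziat*); -a when the stem ends in a voiced consonant (*tigoj*, *wakaw*, *nokabev*).
The final consonant of *nehav* is /v/, which is voiced, so the suffix is -a, giving *nehava*.
Since the final consonant of *fait* is /t/ (voiceless), it takes -di, giving *faitdi*.

nehava, faitdi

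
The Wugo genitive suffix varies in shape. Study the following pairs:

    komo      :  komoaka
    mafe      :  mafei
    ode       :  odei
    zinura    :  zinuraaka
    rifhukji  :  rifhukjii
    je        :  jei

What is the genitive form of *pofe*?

pofei

The pattern is front/back vowel harmony: -i when the last vowel of the stem is a front vowel (*mafe*, *ode*, *rifhukji*, *je*); -aka when the last vowel of the stem is a back vowel (*komo*, *zinura*).
*pofe* — last vowel /e/ (a front vowel) → -i → *pofei*.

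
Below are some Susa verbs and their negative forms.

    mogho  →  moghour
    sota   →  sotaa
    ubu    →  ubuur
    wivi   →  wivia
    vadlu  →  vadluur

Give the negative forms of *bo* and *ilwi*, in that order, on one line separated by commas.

bour, ilwia

Looking at the last vowel of each stem: -ur when the last vowel of the stem is a rounded vowel (*mogho*, *ubu*, *vadlu*); -a when the last vowel of the stem is an unrounded vowel (*sota*, *wivi*).
*bo*: last vowel = /o/, a rounded vowel → -ur → *bour*.
*ilwi*: last vowel = /i/, an unrounded vowel → -a → *ilwia*.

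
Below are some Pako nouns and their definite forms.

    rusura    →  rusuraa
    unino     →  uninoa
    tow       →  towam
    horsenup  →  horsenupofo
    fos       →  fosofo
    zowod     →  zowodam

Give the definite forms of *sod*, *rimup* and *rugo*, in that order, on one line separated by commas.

The suffix is conditioned by the final sound: -ofo when the stem ends in a voiceless consonant (*horsenup*, *fos*); -am when the stem ends in a voiced consonant (*tow*, *zowod*); -a when the stem ends in a vowel (*rusura*, *unino*).
The final sound of *sod* is /d/, which is a voiced consonant, so the suffix is -am, giving *sodam*.
Since the final sound of *rimup* is /p/ (a voiceless consonant), it takes -ofo, giving *rimupofo*.
*rugo*: final sound = /o/, a vowel → -a → *rugoa*.

sodam, rimupofo, rugoa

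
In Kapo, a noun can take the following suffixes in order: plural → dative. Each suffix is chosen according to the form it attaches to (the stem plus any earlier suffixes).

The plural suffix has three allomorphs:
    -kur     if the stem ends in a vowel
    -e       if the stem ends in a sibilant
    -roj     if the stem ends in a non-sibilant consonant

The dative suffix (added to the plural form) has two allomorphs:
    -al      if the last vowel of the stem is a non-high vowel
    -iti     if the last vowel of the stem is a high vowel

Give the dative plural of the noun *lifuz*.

Since the final sound of *lifuz* is /z/ (a sibilant), it takes -e, giving *lifuze*.
The plural form *lifuze* — last vowel /e/ (a non-high vowel) → -al → *lifuzeal*.

lifuzeal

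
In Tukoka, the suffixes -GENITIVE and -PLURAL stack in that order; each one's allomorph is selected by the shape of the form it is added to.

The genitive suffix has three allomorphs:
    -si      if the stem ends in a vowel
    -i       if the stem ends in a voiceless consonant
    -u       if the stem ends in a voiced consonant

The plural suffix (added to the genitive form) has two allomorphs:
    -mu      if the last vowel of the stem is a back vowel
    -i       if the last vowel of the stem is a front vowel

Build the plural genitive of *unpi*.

Since the final sound of *unpi* is /i/ (a vowel), it takes -si, giving *unpisi*.
Since the last vowel of the genitive form *unpisi* is /i/ (a front vowel), it takes -i, giving *unpisii*.

unpisii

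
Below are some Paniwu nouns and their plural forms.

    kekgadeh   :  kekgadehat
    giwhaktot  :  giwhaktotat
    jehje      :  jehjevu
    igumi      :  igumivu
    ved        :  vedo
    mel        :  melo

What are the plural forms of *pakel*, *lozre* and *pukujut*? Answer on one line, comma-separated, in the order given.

Looking at the final sound of each stem: -at when the stem ends in a voiceless consonant (*kekgadeh*, *giwhaktot*); -o when the stem ends in a voiced consonant (*ved*, *mel*); -vu when the stem ends in a vowel (*jehje*, *igumi*).
Since the final sound of *pakel* is /l/ (a voiced consonant), it takes -o, giving *pakelo*.
Since the final sound of *lozre* is /e/ (a vowel), it takes -vu, giving *lozrevu*.
Since the final sound of *pukujut* is /t/ (a voiceless consonant), it takes -at, giving *pukujutat*.

pakelo, lozrevu, pukujutat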